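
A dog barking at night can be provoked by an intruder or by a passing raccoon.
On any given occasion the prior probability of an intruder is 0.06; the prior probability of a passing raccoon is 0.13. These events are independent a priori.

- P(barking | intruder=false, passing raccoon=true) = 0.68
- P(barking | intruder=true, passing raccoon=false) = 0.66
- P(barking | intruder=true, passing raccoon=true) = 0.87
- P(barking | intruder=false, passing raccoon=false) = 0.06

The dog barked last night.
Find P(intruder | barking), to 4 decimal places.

For the numerator, keep only intruder=true terms: 0.034452 + 0.006786 = 0.041238
Denominator P(barking): 0.06*0.94*0.87 + 0.68*0.94*0.13 + 0.66*0.06*0.87 + 0.87*0.06*0.13 = 0.173402
Posterior = 0.041238 / 0.173402 ≈ 0.2378

P(intruder | barking) ≈ 0.2378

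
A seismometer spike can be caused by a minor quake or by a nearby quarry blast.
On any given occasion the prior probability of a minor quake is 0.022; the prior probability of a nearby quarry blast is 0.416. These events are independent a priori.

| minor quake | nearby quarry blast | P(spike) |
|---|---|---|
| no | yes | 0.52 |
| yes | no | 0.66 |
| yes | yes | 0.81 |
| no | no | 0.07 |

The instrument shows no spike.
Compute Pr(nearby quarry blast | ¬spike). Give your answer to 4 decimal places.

P(¬spike) = 0.93*0.978*0.584 + 0.48*0.978*0.416 + 0.34*0.022*0.584 + 0.19*0.022*0.416 = 0.531171 + 0.195287 + 0.004368 + 0.001739 = 0.732565
The nearby quarry blast-present share is 0.195287 + 0.001739 = 0.197026.
P(nearby quarry blast | ¬spike) = 0.197026 / 0.732565 ≈ 0.2690

Pr(nearby quarry blast | ¬spike) ≈ 0.2690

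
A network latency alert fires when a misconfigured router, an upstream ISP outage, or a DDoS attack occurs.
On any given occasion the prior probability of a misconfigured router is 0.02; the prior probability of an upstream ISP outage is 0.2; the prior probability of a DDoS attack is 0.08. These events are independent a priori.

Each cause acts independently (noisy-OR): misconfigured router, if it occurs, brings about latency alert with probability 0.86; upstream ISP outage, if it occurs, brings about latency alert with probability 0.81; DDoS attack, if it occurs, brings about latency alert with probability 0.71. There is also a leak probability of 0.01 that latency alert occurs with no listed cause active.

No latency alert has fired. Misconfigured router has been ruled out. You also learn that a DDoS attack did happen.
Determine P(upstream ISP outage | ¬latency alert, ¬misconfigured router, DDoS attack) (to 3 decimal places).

P(upstream ISP outage | ¬latency alert, ¬misconfigured router, DDoS attack) ≈ 0.045

Under noisy-OR, P(latency alert | causes) = 1 − (1−0.01)·∏(1−qᵢ) over the active causes.
P(¬latency alert | ¬misconfigured router, DDoS attack) = 0.2871×0.8 + 0.054549×0.2 = 0.229680 + 0.010910 = 0.240590
The upstream ISP outage-present share is 0.054549×0.2 = 0.010910.
Hence the posterior is 0.010910/0.240590 ≈ 0.045.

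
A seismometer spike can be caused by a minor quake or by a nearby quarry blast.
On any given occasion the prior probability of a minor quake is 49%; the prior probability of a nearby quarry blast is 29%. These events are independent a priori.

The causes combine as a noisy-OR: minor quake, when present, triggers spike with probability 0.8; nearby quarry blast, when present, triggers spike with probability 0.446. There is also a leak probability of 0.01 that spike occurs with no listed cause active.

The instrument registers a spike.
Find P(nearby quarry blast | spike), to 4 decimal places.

Under noisy-OR, P(spike | causes) = 1 − (1−0.01)·∏(1−qᵢ) over the active causes.
For the numerator, keep only nearby quarry blast=true terms: 0.066783 + 0.126513 = 0.193296
The normalizing constant is 0.01×0.51×0.71 + 0.45154×0.51×0.29 + 0.802×0.49×0.71 + 0.890308×0.49×0.29 = 0.475933
Posterior = 0.193296 / 0.475933 ≈ 0.4061

P(nearby quarry blast | spike) ≈ 0.4061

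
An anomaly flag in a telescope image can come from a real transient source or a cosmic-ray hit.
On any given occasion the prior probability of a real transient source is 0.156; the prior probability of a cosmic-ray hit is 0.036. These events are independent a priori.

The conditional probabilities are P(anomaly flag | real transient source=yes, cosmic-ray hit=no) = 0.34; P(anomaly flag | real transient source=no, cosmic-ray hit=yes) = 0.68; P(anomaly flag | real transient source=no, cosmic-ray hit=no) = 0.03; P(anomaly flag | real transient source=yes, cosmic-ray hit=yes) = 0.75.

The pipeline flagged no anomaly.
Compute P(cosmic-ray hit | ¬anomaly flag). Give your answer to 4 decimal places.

P(cosmic-ray hit | ¬anomaly flag) ≈ 0.0124

By total probability over the 4 (real transient source, cosmic-ray hit) configurations:
  P(¬anomaly flag) = 0.97*0.844*0.964 + 0.32*0.844*0.036 + 0.66*0.156*0.964 + 0.25*0.156*0.036
        = 0.789208 + 0.009723 + 0.099253 + 0.001404 = 0.899588
The terms with cosmic-ray hit present sum to 0.011127, so
  P(cosmic-ray hit | ¬anomaly flag) = 0.011127 / 0.899588 ≈ 0.0124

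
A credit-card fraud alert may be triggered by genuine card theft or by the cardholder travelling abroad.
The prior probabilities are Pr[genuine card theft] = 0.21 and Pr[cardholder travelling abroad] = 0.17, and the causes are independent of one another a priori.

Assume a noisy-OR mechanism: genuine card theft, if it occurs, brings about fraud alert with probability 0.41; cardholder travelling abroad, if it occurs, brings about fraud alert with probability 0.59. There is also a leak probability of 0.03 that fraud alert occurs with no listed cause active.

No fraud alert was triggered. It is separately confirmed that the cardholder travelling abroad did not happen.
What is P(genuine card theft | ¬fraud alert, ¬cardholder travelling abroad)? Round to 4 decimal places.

P(genuine card theft | ¬fraud alert, ¬cardholder travelling abroad) ≈ 0.1356

Under noisy-OR, P(fraud alert | causes) = 1 − (1−0.03)·∏(1−qᵢ) over the active causes.
By total probability over both values of genuine card theft:
  P(¬fraud alert | ¬cardholder travelling abroad) = 0.97×0.79 + 0.5723×0.21
        = 0.766300 + 0.120183 = 0.886483
The terms with genuine card theft present sum to 0.120183, so
  P(genuine card theft | ¬fraud alert, ¬cardholder travelling abroad) = 0.120183 / 0.886483 ≈ 0.1356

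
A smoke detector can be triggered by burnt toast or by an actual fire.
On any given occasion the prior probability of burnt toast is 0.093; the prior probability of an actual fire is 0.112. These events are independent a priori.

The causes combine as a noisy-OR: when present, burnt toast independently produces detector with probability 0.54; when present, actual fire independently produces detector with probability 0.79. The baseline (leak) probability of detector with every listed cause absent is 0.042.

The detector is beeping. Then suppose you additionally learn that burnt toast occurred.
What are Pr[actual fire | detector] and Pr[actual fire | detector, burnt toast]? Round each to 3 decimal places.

Under noisy-OR, P(detector | causes) = 1 − (1−0.042)·∏(1−qᵢ) over the active causes.
P(detector) = 0.042*0.907*0.888 + 0.79882*0.907*0.112 + 0.55932*0.093*0.888 + 0.907457*0.093*0.112 = 0.033827 + 0.081147 + 0.046191 + 0.009452 = 0.170617
Of this, 0.090599 comes from 0.081147 + 0.009452 (the actual fire=true cases).
P(actual fire | detector) = 0.090599 / 0.170617 ≈ 0.531

Now condition on the additional information:
P(detector | burnt toast) = 0.55932×0.888 + 0.907457×0.112 = 0.496676 + 0.101635 = 0.598311
The actual fire-present share is 0.907457×0.112 = 0.101635.
So P(actual fire | detector, burnt toast) = 0.101635/0.598311 ≈ 0.170.
Conditioning on burnt toast lowers the posterior on actual fire: the classic explaining-away effect in a common-effect structure.

Pr[actual fire | detector] ≈ 0.531; Pr[actual fire | detector, burnt toast] ≈ 0.170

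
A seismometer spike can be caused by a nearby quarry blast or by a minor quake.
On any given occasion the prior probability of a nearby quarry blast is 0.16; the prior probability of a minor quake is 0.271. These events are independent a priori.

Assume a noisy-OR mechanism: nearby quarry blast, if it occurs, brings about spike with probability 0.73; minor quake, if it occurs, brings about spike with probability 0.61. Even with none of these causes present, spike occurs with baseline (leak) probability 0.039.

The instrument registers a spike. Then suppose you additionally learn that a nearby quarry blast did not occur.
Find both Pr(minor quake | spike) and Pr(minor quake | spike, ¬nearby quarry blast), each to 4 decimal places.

Under noisy-OR, P(spike | causes) = 1 − (1−0.039)·∏(1−qᵢ) over the active causes.
P(spike) = 0.039*0.84*0.729 + 0.62521*0.84*0.271 + 0.74053*0.16*0.729 + 0.898807*0.16*0.271 = 0.023882 + 0.142323 + 0.086375 + 0.038972 = 0.291552
Of this, 0.181295 comes from 0.142323 + 0.038972 (the minor quake=true cases).
So P(minor quake | spike) = 0.181295/0.291552 ≈ 0.6218.

Now also conditioning on nearby quarry blast≠true:
Numerator (weight on configurations with minor quake): 0.62521×0.271 = 0.169432
Normalizer over all consistent configurations: 0.039×0.729 + 0.62521×0.271 = 0.197863
Posterior = 0.169432 / 0.197863 ≈ 0.8563
Ruling out nearby quarry blast raises the posterior on minor quake — the flip side of explaining away.

Pr(minor quake | spike) ≈ 0.6218; Pr(minor quake | spike, ¬nearby quarry blast) ≈ 0.8563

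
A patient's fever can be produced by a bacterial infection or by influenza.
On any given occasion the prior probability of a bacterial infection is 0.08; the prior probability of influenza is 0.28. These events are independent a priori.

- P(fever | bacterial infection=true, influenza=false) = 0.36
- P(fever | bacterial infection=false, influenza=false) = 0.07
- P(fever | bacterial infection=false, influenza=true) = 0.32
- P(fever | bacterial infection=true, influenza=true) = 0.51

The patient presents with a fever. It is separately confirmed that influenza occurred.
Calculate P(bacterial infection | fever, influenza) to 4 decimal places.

Sum P(fever|·) weighted by the priors over both values of bacterial infection:
  P(fever | influenza) = 0.32*0.92 + 0.51*0.08
        = 0.294400 + 0.040800 = 0.335200
Configurations with bacterial infection contribute 0.040800, so
  P(bacterial infection | fever, influenza) = 0.040800 / 0.335200 ≈ 0.1217

P(bacterial infection | fever, influenza) ≈ 0.1217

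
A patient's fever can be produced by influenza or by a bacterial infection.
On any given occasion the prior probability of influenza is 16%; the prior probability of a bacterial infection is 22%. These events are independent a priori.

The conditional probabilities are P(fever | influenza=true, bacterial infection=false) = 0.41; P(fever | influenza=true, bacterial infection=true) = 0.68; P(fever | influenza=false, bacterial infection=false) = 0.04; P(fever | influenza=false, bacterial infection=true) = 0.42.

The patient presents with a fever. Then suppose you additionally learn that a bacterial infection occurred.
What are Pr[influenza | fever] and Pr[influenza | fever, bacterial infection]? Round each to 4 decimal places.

Pr[influenza | fever] ≈ 0.4197; Pr[influenza | fever, bacterial infection] ≈ 0.2357

Enumerate the 4 (influenza, bacterial infection) configurations and weight by the priors:
  P(fever) = 0.04×0.84×0.78 + 0.42×0.84×0.22 + 0.41×0.16×0.78 + 0.68×0.16×0.22
        = 0.026208 + 0.077616 + 0.051168 + 0.023936 = 0.178928
Keeping only the influenza-present terms gives 0.075104, so
  P(influenza | fever) = 0.075104 / 0.178928 ≈ 0.4197

With the extra evidence:
P(fever | bacterial infection) = 0.42·0.84 + 0.68·0.16 = 0.352800 + 0.108800 = 0.461600
Restricting to configurations with influenza present: 0.68·0.16 = 0.108800.
Hence the posterior is 0.108800/0.461600 ≈ 0.2357.
This is intercausal reasoning (explaining away): once bacterial infection accounts for the fever, influenza becomes less likely.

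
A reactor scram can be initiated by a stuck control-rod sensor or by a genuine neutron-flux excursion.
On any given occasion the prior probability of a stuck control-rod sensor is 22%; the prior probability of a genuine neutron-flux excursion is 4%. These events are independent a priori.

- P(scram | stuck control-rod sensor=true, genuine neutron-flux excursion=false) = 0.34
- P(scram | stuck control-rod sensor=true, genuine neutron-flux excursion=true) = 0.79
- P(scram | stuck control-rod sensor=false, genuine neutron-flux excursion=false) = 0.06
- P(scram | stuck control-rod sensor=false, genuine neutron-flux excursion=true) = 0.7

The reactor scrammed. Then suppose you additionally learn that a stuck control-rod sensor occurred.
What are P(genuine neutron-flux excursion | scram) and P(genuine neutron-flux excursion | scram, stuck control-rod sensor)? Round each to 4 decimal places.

Sum P(scram|·) weighted by the priors over the 4 (stuck control-rod sensor, genuine neutron-flux excursion) configurations:
  P(scram) = 0.06·0.78·0.96 + 0.7·0.78·0.04 + 0.34·0.22·0.96 + 0.79·0.22·0.04
        = 0.044928 + 0.021840 + 0.071808 + 0.006952 = 0.145528
Configurations with genuine neutron-flux excursion contribute 0.028792, so
  P(genuine neutron-flux excursion | scram) = 0.028792 / 0.145528 ≈ 0.1978

Now also conditioning on stuck control-rod sensor=true:
P(scram | stuck control-rod sensor) = 0.34×0.96 + 0.79×0.04 = 0.326400 + 0.031600 = 0.358000
Of this, 0.031600 comes from 0.79×0.04 (the genuine neutron-flux excursion=true cases).
P(genuine neutron-flux excursion | scram, stuck control-rod sensor) = 0.031600 / 0.358000 ≈ 0.0883
The drop from 0.1978 to 0.0883 is the explaining-away (discounting) effect.

P(genuine neutron-flux excursion | scram) ≈ 0.1978; P(genuine neutron-flux excursion | scram, stuck control-rod sensor) ≈ 0.0883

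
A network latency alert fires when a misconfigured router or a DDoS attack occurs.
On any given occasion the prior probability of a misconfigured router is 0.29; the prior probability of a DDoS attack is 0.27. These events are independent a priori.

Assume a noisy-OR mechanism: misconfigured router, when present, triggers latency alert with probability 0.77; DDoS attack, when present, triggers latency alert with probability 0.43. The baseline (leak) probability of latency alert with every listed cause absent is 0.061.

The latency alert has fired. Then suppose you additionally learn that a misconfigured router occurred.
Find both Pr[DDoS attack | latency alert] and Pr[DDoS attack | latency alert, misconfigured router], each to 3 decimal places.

Under noisy-OR, P(latency alert | causes) = 1 − (1−0.061)·∏(1−qᵢ) over the active causes.
P(latency alert) = 0.061*0.71*0.73 + 0.46477*0.71*0.27 + 0.78403*0.29*0.73 + 0.876897*0.29*0.27 = 0.031616 + 0.089096 + 0.165979 + 0.068661 = 0.355352
Of this, 0.157757 comes from 0.089096 + 0.068661 (the DDoS attack=true cases).
So P(DDoS attack | latency alert) = 0.157757/0.355352 ≈ 0.444.

Now also conditioning on misconfigured router=true:
P(latency alert | misconfigured router) = 0.78403×0.73 + 0.876897×0.27 = 0.572342 + 0.236762 = 0.809104
Of this, 0.236762 comes from 0.876897×0.27 (the DDoS attack=true cases).
So P(DDoS attack | latency alert, misconfigured router) = 0.236762/0.809104 ≈ 0.293.
Conditioning on misconfigured router lowers the posterior on DDoS attack: the classic explaining-away effect in a common-effect structure.

Pr[DDoS attack | latency alert] ≈ 0.444; Pr[DDoS attack | latency alert, misconfigured router] ≈ 0.293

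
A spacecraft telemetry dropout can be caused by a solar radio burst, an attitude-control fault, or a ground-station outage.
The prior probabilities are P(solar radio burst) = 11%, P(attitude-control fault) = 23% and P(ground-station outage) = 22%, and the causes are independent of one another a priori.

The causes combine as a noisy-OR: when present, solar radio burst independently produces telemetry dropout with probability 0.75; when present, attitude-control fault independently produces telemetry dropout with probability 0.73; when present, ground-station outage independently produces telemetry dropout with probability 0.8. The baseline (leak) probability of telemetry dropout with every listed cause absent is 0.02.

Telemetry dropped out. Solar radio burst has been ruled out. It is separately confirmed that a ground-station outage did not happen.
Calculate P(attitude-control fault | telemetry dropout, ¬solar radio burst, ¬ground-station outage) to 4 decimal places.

Under noisy-OR, P(telemetry dropout | causes) = 1 − (1−0.02)·∏(1−qᵢ) over the active causes.
P(telemetry dropout | ¬solar radio burst, ¬ground-station outage) = 0.02·0.77 + 0.7354·0.23 = 0.015400 + 0.169142 = 0.184542
Of this, 0.169142 comes from 0.7354·0.23 (the attitude-control fault=true cases).
Hence the posterior is 0.169142/0.184542 ≈ 0.9166.

P(attitude-control fault | telemetry dropout, ¬solar radio burst, ¬ground-station outage) ≈ 0.9166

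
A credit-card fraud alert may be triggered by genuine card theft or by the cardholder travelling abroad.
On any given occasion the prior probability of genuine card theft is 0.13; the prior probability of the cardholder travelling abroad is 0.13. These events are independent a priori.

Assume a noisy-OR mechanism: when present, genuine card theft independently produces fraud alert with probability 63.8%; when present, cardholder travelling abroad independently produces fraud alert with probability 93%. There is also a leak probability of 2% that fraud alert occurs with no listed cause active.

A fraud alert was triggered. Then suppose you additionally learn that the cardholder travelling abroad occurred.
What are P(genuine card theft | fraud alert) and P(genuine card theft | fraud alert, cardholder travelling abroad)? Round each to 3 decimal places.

P(genuine card theft | fraud alert) ≈ 0.426; P(genuine card theft | fraud alert, cardholder travelling abroad) ≈ 0.135

Under noisy-OR, P(fraud alert | causes) = 1 − (1−0.02)·∏(1−qᵢ) over the active causes.
Numerator (weight on configurations with genuine card theft): 0.072977 + 0.016480 = 0.089457
The normalizing constant is 0.02*0.87*0.87 + 0.9314*0.87*0.13 + 0.64524*0.13*0.87 + 0.975167*0.13*0.13 = 0.209936
P(genuine card theft | fraud alert) = 0.089457/0.209936 ≈ 0.426

Now also conditioning on cardholder travelling abroad=true:
For the numerator, keep only genuine card theft=true terms: 0.975167*0.13 = 0.126772
The normalizing constant is 0.9314*0.87 + 0.975167*0.13 = 0.937090
P(genuine card theft | fraud alert, cardholder travelling abroad) = 0.126772/0.937090 ≈ 0.135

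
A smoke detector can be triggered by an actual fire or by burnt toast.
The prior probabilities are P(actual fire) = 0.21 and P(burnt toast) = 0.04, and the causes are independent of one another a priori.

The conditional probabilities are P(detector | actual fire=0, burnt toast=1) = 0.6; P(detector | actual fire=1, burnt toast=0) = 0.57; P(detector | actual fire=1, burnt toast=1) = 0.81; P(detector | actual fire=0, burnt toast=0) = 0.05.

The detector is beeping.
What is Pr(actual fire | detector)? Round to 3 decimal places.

Enumerate the 4 (actual fire, burnt toast) configurations and weight by the priors:
  P(detector) = 0.05×0.79×0.96 + 0.6×0.79×0.04 + 0.57×0.21×0.96 + 0.81×0.21×0.04
        = 0.037920 + 0.018960 + 0.114912 + 0.006804 = 0.178596
Keeping only the actual fire-present terms gives 0.121716, so
  P(actual fire | detector) = 0.121716 / 0.178596 ≈ 0.682

Pr(actual fire | detector) ≈ 0.682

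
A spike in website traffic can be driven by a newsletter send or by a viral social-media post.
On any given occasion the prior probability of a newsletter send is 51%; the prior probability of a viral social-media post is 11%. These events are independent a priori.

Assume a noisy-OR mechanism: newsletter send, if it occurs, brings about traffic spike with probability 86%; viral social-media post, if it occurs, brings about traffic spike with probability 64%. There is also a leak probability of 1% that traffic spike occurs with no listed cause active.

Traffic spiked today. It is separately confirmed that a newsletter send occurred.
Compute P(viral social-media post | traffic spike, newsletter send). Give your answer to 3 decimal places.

P(viral social-media post | traffic spike, newsletter send) ≈ 0.120

Under noisy-OR, P(traffic spike | causes) = 1 − (1−0.01)·∏(1−qᵢ) over the active causes.
Sum P(traffic spike|·) weighted by the priors over both values of viral social-media post:
  P(traffic spike | newsletter send) = 0.8614*0.89 + 0.950104*0.11
        = 0.766646 + 0.104511 = 0.871157
Keeping only the viral social-media post-present terms gives 0.104511, so
  P(viral social-media post | traffic spike, newsletter send) = 0.104511 / 0.871157 ≈ 0.120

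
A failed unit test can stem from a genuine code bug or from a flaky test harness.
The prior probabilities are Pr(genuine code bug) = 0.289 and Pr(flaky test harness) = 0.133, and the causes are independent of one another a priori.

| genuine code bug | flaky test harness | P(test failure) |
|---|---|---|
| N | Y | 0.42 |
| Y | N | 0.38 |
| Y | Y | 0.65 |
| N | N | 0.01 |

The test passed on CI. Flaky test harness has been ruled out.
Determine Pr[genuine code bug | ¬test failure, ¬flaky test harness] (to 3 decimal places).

Sum P(¬test failure|·) weighted by the priors over both values of genuine code bug:
  P(¬test failure | ¬flaky test harness) = 0.99·0.711 + 0.62·0.289
        = 0.703890 + 0.179180 = 0.883070
Keeping only the genuine code bug-present terms gives 0.179180, so
  P(genuine code bug | ¬test failure, ¬flaky test harness) = 0.179180 / 0.883070 ≈ 0.203

Pr[genuine code bug | ¬test failure, ¬flaky test harness] ≈ 0.203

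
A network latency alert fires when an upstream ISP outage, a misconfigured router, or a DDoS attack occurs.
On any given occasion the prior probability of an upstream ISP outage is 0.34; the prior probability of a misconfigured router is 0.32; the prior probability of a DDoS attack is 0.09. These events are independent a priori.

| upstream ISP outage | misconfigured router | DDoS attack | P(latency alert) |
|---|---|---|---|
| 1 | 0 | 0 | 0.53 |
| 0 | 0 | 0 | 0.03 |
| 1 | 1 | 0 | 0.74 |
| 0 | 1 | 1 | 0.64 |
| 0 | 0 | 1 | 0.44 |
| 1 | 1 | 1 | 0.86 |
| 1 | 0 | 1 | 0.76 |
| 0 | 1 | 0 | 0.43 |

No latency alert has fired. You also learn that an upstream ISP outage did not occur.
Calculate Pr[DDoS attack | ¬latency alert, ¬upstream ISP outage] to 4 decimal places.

P(¬latency alert | ¬upstream ISP outage) = 0.97×0.68×0.91 + 0.56×0.68×0.09 + 0.57×0.32×0.91 + 0.36×0.32×0.09 = 0.600236 + 0.034272 + 0.165984 + 0.010368 = 0.810860
The DDoS attack-present share is 0.034272 + 0.010368 = 0.044640.
P(DDoS attack | ¬latency alert, ¬upstream ISP outage) = 0.044640 / 0.810860 ≈ 0.0551

Pr[DDoS attack | ¬latency alert, ¬upstream ISP outage] ≈ 0.0551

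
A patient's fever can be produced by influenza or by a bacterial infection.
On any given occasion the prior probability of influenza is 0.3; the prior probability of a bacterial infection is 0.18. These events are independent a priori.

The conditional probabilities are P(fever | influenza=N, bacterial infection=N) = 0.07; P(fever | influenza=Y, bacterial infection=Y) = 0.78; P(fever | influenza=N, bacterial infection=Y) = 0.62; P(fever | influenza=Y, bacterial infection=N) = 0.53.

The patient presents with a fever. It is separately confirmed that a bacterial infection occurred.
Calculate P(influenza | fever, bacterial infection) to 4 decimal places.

Sum P(fever|·) weighted by the priors over both values of influenza:
  P(fever | bacterial infection) = 0.62*0.7 + 0.78*0.3
        = 0.434000 + 0.234000 = 0.668000
Configurations with influenza contribute 0.234000, so
  P(influenza | fever, bacterial infection) = 0.234000 / 0.668000 ≈ 0.3503

P(influenza | fever, bacterial infection) ≈ 0.3503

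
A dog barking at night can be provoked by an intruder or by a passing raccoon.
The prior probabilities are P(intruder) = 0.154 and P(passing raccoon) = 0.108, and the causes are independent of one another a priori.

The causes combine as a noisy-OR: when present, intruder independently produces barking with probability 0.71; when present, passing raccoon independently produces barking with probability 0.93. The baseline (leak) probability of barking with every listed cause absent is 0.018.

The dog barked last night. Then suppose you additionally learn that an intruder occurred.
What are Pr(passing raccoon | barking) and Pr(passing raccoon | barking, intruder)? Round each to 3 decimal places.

Pr(passing raccoon | barking) ≈ 0.476; Pr(passing raccoon | barking, intruder) ≈ 0.142

Under noisy-OR, P(barking | causes) = 1 − (1−0.018)·∏(1−qᵢ) over the active causes.
P(barking) = 0.018*0.846*0.892 + 0.93126*0.846*0.108 + 0.71522*0.154*0.892 + 0.980065*0.154*0.108 = 0.013583 + 0.085087 + 0.098248 + 0.016300 = 0.213218
Restricting to configurations with passing raccoon present: 0.085087 + 0.016300 = 0.101387.
P(passing raccoon | barking) = 0.101387 / 0.213218 ≈ 0.476

With the extra evidence:
P(barking | intruder) = 0.71522·0.892 + 0.980065·0.108 = 0.637976 + 0.105847 = 0.743823
Of this, 0.105847 comes from 0.980065·0.108 (the passing raccoon=true cases).
P(passing raccoon | barking, intruder) = 0.105847 / 0.743823 ≈ 0.142
The drop from 0.476 to 0.142 is the explaining-away (discounting) effect.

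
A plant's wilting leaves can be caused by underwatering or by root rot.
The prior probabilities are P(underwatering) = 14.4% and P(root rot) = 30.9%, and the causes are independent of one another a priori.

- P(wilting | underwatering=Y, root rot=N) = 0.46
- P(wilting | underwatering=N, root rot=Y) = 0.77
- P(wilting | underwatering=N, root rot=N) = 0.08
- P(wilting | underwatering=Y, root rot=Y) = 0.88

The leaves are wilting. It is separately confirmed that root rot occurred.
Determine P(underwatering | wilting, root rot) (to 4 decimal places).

Enumerate both values of underwatering and weight by the priors:
  P(wilting | root rot) = 0.77×0.856 + 0.88×0.144
        = 0.659120 + 0.126720 = 0.785840
Keeping only the underwatering-present terms gives 0.126720, so
  P(underwatering | wilting, root rot) = 0.126720 / 0.785840 ≈ 0.1613

P(underwatering | wilting, root rot) ≈ 0.1613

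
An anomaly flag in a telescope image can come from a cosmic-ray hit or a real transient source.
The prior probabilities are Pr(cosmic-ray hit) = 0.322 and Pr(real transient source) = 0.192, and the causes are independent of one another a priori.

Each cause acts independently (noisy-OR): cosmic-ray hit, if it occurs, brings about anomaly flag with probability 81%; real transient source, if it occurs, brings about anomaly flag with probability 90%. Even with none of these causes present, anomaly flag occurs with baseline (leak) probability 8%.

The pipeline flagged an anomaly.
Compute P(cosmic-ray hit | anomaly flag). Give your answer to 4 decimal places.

P(cosmic-ray hit | anomaly flag) ≈ 0.6296

Under noisy-OR, P(anomaly flag | causes) = 1 − (1−0.08)·∏(1−qᵢ) over the active causes.
For the numerator, keep only cosmic-ray hit=true terms: 0.214697 + 0.060743 = 0.275440
Denominator P(anomaly flag): 0.08×0.678×0.808 + 0.908×0.678×0.192 + 0.8252×0.322×0.808 + 0.98252×0.322×0.192 = 0.437466
Posterior = 0.275440 / 0.437466 ≈ 0.6296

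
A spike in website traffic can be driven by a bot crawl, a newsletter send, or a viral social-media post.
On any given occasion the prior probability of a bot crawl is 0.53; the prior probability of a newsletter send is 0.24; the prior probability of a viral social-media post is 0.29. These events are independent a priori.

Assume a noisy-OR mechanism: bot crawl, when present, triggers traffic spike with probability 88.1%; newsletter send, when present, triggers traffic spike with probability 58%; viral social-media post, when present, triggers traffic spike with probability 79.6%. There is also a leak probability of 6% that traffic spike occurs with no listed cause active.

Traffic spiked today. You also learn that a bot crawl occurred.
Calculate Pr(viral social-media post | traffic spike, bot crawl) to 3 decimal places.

Pr(viral social-media post | traffic spike, bot crawl) ≈ 0.307

Under noisy-OR, P(traffic spike | causes) = 1 − (1−0.06)·∏(1−qᵢ) over the active causes.
By total probability over the 4 (newsletter send, viral social-media post) configurations:
  P(traffic spike | bot crawl) = 0.88814·0.76·0.71 + 0.977181·0.76·0.29 + 0.953019·0.24·0.71 + 0.990416·0.24·0.29
        = 0.479240 + 0.215371 + 0.162394 + 0.068933 = 0.925938
The terms with viral social-media post present sum to 0.284304, so
  P(viral social-media post | traffic spike, bot crawl) = 0.284304 / 0.925938 ≈ 0.307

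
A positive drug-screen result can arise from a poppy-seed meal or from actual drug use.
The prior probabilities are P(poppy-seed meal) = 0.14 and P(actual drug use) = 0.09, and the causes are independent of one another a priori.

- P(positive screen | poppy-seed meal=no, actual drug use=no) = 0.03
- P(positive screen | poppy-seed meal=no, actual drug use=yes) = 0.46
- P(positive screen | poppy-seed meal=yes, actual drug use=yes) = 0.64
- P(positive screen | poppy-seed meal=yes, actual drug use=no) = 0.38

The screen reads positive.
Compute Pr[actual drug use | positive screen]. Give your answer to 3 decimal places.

Pr[actual drug use | positive screen] ≈ 0.378

P(positive screen) = 0.03×0.86×0.91 + 0.46×0.86×0.09 + 0.38×0.14×0.91 + 0.64×0.14×0.09 = 0.023478 + 0.035604 + 0.048412 + 0.008064 = 0.115558
Restricting to configurations with actual drug use present: 0.035604 + 0.008064 = 0.043668.
Hence the posterior is 0.043668/0.115558 ≈ 0.378.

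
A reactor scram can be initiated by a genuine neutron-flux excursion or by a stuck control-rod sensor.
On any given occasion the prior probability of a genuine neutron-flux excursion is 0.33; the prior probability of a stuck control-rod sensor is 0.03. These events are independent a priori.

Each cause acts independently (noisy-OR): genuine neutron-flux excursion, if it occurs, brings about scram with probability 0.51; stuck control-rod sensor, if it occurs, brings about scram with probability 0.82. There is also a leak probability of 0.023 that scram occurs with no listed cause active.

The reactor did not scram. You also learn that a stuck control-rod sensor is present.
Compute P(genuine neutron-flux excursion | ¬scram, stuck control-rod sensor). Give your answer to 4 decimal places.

Under noisy-OR, P(scram | causes) = 1 − (1−0.023)·∏(1−qᵢ) over the active causes.
P(¬scram | stuck control-rod sensor) = 0.17586·0.67 + 0.086171·0.33 = 0.117826 + 0.028436 = 0.146262
Of this, 0.028436 comes from 0.086171·0.33 (the genuine neutron-flux excursion=true cases).
So P(genuine neutron-flux excursion | ¬scram, stuck control-rod sensor) = 0.028436/0.146262 ≈ 0.1944.

P(genuine neutron-flux excursion | ¬scram, stuck control-rod sensor) ≈ 0.1944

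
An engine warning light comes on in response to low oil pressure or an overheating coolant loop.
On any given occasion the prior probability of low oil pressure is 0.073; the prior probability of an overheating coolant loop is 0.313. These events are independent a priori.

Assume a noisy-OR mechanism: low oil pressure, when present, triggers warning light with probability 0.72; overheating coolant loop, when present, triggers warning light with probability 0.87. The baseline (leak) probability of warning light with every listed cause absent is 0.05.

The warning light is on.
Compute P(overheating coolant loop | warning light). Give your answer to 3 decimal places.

P(overheating coolant loop | warning light) ≈ 0.801

Under noisy-OR, P(warning light | causes) = 1 − (1−0.05)·∏(1−qᵢ) over the active causes.
By total probability over the 4 (low oil pressure, overheating coolant loop) configurations:
  P(warning light) = 0.05×0.927×0.687 + 0.8765×0.927×0.313 + 0.734×0.073×0.687 + 0.96542×0.073×0.313
        = 0.031842 + 0.254317 + 0.036811 + 0.022059 = 0.345029
The terms with overheating coolant loop present sum to 0.276376, so
  P(overheating coolant loop | warning light) = 0.276376 / 0.345029 ≈ 0.801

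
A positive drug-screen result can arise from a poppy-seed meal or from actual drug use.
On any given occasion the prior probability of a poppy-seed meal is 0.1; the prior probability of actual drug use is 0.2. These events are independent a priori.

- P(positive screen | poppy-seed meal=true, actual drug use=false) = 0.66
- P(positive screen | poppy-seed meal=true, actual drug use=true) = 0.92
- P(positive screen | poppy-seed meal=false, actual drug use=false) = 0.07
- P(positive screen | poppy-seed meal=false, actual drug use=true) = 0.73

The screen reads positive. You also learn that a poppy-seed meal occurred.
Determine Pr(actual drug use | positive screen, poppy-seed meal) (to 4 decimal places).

Pr(actual drug use | positive screen, poppy-seed meal) ≈ 0.2584

For the numerator, keep only actual drug use=true terms: 0.92*0.2 = 0.184000
The normalizing constant is 0.66*0.8 + 0.92*0.2 = 0.712000
Posterior = 0.184000 / 0.712000 ≈ 0.2584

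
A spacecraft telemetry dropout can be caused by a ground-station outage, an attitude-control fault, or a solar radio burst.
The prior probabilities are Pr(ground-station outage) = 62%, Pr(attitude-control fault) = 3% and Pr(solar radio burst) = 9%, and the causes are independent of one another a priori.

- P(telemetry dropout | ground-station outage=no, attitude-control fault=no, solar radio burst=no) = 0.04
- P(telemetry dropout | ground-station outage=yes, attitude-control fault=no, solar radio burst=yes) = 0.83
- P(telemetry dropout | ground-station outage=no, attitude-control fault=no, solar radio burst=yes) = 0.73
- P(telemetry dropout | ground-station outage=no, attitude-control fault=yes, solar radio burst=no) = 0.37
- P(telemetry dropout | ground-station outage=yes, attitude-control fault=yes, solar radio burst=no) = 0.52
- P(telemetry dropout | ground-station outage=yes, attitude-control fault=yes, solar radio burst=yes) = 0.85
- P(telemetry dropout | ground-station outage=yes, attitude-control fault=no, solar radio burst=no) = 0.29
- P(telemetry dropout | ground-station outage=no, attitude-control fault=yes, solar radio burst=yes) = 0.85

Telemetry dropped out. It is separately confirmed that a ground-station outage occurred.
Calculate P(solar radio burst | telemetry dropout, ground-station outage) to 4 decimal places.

P(solar radio burst | telemetry dropout, ground-station outage) ≈ 0.2167

P(telemetry dropout | ground-station outage) = 0.29·0.97·0.91 + 0.83·0.97·0.09 + 0.52·0.03·0.91 + 0.85·0.03·0.09 = 0.255983 + 0.072459 + 0.014196 + 0.002295 = 0.344933
Restricting to configurations with solar radio burst present: 0.072459 + 0.002295 = 0.074754.
P(solar radio burst | telemetry dropout, ground-station outage) = 0.074754 / 0.344933 ≈ 0.2167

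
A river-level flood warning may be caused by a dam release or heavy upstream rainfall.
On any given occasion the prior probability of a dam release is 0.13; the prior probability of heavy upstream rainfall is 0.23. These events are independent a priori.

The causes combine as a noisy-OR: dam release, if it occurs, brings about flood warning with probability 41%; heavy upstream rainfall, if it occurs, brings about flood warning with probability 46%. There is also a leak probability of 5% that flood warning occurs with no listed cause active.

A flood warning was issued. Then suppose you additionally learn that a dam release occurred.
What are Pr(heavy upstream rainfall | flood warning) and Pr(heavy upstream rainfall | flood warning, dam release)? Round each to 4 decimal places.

Pr(heavy upstream rainfall | flood warning) ≈ 0.6042; Pr(heavy upstream rainfall | flood warning, dam release) ≈ 0.3215

Under noisy-OR, P(flood warning | causes) = 1 − (1−0.05)·∏(1−qᵢ) over the active causes.
Sum P(flood warning|·) weighted by the priors over the 4 (dam release, heavy upstream rainfall) configurations:
  P(flood warning) = 0.05*0.87*0.77 + 0.487*0.87*0.23 + 0.4395*0.13*0.77 + 0.69733*0.13*0.23
        = 0.033495 + 0.097449 + 0.043994 + 0.020850 = 0.195788
The terms with heavy upstream rainfall present sum to 0.118299, so
  P(heavy upstream rainfall | flood warning) = 0.118299 / 0.195788 ≈ 0.6042

With the extra evidence:
Weight on heavy upstream rainfall=true, given the evidence: 0.69733*0.23 = 0.160386
The normalizing constant is 0.4395*0.77 + 0.69733*0.23 = 0.498801
Posterior = 0.160386 / 0.498801 ≈ 0.3215
The drop from 0.6042 to 0.3215 is the explaining-away (discounting) effect.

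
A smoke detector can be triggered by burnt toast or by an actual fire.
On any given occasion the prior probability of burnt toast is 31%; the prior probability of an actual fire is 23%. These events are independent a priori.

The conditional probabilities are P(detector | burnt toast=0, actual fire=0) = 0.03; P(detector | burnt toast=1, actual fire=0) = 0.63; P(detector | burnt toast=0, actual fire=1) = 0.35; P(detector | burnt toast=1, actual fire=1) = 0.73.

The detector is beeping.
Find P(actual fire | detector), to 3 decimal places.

For the numerator, keep only actual fire=true terms: 0.055545 + 0.052049 = 0.107594
The normalizing constant is 0.03·0.69·0.77 + 0.35·0.69·0.23 + 0.63·0.31·0.77 + 0.73·0.31·0.23 = 0.273914
Posterior = 0.107594 / 0.273914 ≈ 0.393

P(actual fire | detector) ≈ 0.393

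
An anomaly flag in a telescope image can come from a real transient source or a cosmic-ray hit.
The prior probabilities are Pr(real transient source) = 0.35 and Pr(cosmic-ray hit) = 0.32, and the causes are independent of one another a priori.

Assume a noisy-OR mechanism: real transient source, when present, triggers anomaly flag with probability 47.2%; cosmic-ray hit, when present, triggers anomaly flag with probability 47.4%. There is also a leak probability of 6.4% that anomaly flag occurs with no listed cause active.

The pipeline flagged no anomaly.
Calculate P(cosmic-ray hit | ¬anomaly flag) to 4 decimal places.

Under noisy-OR, P(anomaly flag | causes) = 1 − (1−0.064)·∏(1−qᵢ) over the active causes.
P(¬anomaly flag) = 0.936×0.65×0.68 + 0.492336×0.65×0.32 + 0.494208×0.35×0.68 + 0.259953×0.35×0.32 = 0.413712 + 0.102406 + 0.117622 + 0.029115 = 0.662855
The cosmic-ray hit-present share is 0.102406 + 0.029115 = 0.131521.
So P(cosmic-ray hit | ¬anomaly flag) = 0.131521/0.662855 ≈ 0.1984.

P(cosmic-ray hit | ¬anomaly flag) ≈ 0.1984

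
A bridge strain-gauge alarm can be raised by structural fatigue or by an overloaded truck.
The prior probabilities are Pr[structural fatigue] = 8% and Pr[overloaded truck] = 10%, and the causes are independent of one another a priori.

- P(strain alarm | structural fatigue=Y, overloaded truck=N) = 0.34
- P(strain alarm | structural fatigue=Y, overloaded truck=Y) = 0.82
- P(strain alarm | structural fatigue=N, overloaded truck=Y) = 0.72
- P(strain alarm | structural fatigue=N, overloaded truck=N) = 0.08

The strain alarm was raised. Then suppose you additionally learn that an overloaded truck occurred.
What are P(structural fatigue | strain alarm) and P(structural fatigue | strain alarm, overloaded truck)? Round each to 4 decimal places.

P(structural fatigue | strain alarm) ≈ 0.1898; P(structural fatigue | strain alarm, overloaded truck) ≈ 0.0901

Weight on structural fatigue=true, given the evidence: 0.024480 + 0.006560 = 0.031040
The normalizing constant is 0.08·0.92·0.9 + 0.72·0.92·0.1 + 0.34·0.08·0.9 + 0.82·0.08·0.1 = 0.163520
Posterior = 0.031040 / 0.163520 ≈ 0.1898

With the extra evidence:
P(strain alarm | overloaded truck) = 0.72·0.92 + 0.82·0.08 = 0.662400 + 0.065600 = 0.728000
Of this, 0.065600 comes from 0.82·0.08 (the structural fatigue=true cases).
Hence the posterior is 0.065600/0.728000 ≈ 0.0901.
The drop from 0.1898 to 0.0901 is the explaining-away (discounting) effect.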